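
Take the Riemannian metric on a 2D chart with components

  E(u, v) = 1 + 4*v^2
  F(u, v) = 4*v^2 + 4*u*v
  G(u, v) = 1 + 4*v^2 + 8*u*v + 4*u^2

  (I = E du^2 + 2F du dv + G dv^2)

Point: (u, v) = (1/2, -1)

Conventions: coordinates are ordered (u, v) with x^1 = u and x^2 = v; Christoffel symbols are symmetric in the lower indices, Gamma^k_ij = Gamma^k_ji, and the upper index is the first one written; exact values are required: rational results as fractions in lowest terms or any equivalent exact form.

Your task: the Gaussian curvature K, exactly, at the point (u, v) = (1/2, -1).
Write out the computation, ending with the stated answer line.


E = 5, F = 2, G = 2, EG - F^2 = 6 at the point
E_u = 0, E_v = -8, F_u = -4, F_v = -6, G_u = -4, G_v = -4
E_vv = 8, F_uv = 4, G_uu = 8
Evaluate Brioschi's two determinant matrices M1, M2 and divide by (EG - F^2)^2.
M1 = [[-E_vv/2 + F_uv - G_uu/2, E_u/2, F_u - E_v/2], [F_v - G_u/2, E, F], [G_v/2, F, G]] = [[-4, 0, 0], [-4, 5, 2], [-2, 2, 2]]; det M1 = -24
M2 = [[0, E_v/2, G_u/2], [E_v/2, E, F], [G_u/2, F, G]] = [[0, -4, -2], [-4, 5, 2], [-2, 2, 2]]; det M2 = -20
det M1 - det M2 = -4; K = -4 / (6)^2 = -1/9

Answer: K = -1/9


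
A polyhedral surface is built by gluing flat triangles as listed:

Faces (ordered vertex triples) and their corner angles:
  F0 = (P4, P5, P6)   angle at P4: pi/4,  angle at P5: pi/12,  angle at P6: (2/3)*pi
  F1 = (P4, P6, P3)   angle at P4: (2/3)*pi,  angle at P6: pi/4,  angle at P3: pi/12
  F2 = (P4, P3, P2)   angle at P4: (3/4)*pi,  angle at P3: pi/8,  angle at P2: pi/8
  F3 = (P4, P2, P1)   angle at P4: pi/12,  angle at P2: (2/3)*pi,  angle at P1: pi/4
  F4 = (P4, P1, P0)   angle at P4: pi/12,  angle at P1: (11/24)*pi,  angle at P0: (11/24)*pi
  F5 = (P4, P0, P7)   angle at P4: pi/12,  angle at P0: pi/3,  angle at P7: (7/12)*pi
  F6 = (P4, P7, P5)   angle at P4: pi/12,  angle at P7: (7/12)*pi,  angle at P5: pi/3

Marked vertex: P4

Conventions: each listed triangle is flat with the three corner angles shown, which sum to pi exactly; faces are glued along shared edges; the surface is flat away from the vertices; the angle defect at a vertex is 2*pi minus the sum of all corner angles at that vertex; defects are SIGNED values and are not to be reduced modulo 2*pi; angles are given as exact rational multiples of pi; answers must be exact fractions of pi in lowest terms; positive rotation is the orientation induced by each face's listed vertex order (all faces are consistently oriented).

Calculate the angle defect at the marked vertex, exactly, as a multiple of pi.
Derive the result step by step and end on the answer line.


Sum of corner angles at P4: 2*pi
defect = 2*pi - 2*pi

Answer: defect(P4) = 0


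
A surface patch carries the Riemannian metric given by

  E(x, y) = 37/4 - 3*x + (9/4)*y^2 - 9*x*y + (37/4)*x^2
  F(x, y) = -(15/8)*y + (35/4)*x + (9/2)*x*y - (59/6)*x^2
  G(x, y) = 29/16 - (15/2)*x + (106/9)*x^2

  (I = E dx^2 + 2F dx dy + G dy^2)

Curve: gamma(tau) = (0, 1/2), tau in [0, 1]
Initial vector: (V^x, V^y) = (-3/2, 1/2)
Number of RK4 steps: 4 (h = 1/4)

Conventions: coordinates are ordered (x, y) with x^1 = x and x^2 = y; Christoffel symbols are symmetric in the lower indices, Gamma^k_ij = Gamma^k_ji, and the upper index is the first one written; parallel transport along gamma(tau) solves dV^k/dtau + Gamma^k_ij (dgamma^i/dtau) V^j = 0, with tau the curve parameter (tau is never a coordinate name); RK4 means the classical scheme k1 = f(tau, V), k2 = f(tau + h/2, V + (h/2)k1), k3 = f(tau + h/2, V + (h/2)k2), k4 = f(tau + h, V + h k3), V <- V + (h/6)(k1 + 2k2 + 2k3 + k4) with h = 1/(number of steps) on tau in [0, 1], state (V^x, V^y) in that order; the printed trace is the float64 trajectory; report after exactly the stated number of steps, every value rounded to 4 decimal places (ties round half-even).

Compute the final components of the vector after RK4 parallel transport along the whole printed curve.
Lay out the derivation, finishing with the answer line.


gamma'(tau) = (0, 0); f(tau, V)^k = -Gamma^k_ij(gamma(tau)) gamma'^i(tau) V^j; h = 1/4; intermediate values shown to 6 dp
curve data and Christoffel symbols at the stage parameters:
  tau = 0.000000: gamma = (0.000000, 0.500000), gamma' = (0.000000, 0.000000); Gamma_xxx = 0.145564, Gamma_xxy = -0.087338, Gamma_xyy = 0.201017, Gamma_yxx = 5.523567, Gamma_yxy = -2.114140, Gamma_yyy = 0.103974
  tau = 0.125000: gamma = (0.000000, 0.500000), gamma' = (0.000000, 0.000000); Gamma_xxx = 0.145564, Gamma_xxy = -0.087338, Gamma_xyy = 0.201017, Gamma_yxx = 5.523567, Gamma_yxy = -2.114140, Gamma_yyy = 0.103974
  tau = 0.250000: gamma = (0.000000, 0.500000), gamma' = (0.000000, 0.000000); Gamma_xxx = 0.145564, Gamma_xxy = -0.087338, Gamma_xyy = 0.201017, Gamma_yxx = 5.523567, Gamma_yxy = -2.114140, Gamma_yyy = 0.103974
  tau = 0.375000: gamma = (0.000000, 0.500000), gamma' = (0.000000, 0.000000); Gamma_xxx = 0.145564, Gamma_xxy = -0.087338, Gamma_xyy = 0.201017, Gamma_yxx = 5.523567, Gamma_yxy = -2.114140, Gamma_yyy = 0.103974
  tau = 0.500000: gamma = (0.000000, 0.500000), gamma' = (0.000000, 0.000000); Gamma_xxx = 0.145564, Gamma_xxy = -0.087338, Gamma_xyy = 0.201017, Gamma_yxx = 5.523567, Gamma_yxy = -2.114140, Gamma_yyy = 0.103974
  tau = 0.625000: gamma = (0.000000, 0.500000), gamma' = (0.000000, 0.000000); Gamma_xxx = 0.145564, Gamma_xxy = -0.087338, Gamma_xyy = 0.201017, Gamma_yxx = 5.523567, Gamma_yxy = -2.114140, Gamma_yyy = 0.103974
  tau = 0.750000: gamma = (0.000000, 0.500000), gamma' = (0.000000, 0.000000); Gamma_xxx = 0.145564, Gamma_xxy = -0.087338, Gamma_xyy = 0.201017, Gamma_yxx = 5.523567, Gamma_yxy = -2.114140, Gamma_yyy = 0.103974
  tau = 0.875000: gamma = (0.000000, 0.500000), gamma' = (0.000000, 0.000000); Gamma_xxx = 0.145564, Gamma_xxy = -0.087338, Gamma_xyy = 0.201017, Gamma_yxx = 5.523567, Gamma_yxy = -2.114140, Gamma_yyy = 0.103974
  tau = 1.000000: gamma = (0.000000, 0.500000), gamma' = (0.000000, 0.000000); Gamma_xxx = 0.145564, Gamma_xxy = -0.087338, Gamma_xyy = 0.201017, Gamma_yxx = 5.523567, Gamma_yxy = -2.114140, Gamma_yyy = 0.103974
step 0: V^x = -1.5000, V^y = 0.5000
step 1: k1 = (0.000000, 0.000000), k2 = (0.000000, 0.000000), k3 = (0.000000, 0.000000), k4 = (0.000000, 0.000000); V <- V + (h/6)(k1 + 2k2 + 2k3 + k4): V^x = -1.5000, V^y = 0.5000
step 2: k1 = (0.000000, 0.000000), k2 = (0.000000, 0.000000), k3 = (0.000000, 0.000000), k4 = (0.000000, 0.000000); V <- V + (h/6)(k1 + 2k2 + 2k3 + k4): V^x = -1.5000, V^y = 0.5000
step 3: k1 = (0.000000, 0.000000), k2 = (0.000000, 0.000000), k3 = (0.000000, 0.000000), k4 = (0.000000, 0.000000); V <- V + (h/6)(k1 + 2k2 + 2k3 + k4): V^x = -1.5000, V^y = 0.5000
step 4: k1 = (0.000000, 0.000000), k2 = (0.000000, 0.000000), k3 = (0.000000, 0.000000), k4 = (0.000000, 0.000000); V <- V + (h/6)(k1 + 2k2 + 2k3 + k4): V^x = -1.5000, V^y = 0.5000

Answer: V^x = -1.5000, V^y = 0.5000


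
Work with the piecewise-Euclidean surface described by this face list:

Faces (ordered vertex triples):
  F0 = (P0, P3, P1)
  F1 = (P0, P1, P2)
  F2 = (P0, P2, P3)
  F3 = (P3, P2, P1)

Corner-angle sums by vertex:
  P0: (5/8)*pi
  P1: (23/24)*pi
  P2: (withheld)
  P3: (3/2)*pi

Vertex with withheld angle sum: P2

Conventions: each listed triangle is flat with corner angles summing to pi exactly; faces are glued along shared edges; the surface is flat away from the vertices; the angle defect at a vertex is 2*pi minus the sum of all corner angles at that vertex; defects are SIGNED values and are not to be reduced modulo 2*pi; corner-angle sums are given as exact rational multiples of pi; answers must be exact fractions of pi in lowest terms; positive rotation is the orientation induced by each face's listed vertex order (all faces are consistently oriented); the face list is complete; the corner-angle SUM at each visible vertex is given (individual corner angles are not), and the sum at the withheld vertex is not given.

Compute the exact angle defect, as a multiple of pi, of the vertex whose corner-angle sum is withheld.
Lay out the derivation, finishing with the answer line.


V = 4, E = 6, F = 4; chi = V - E + F = 2
Gauss-Bonnet: total defect = 2*pi*chi = 4*pi; visible defects sum to (35/12)*pi

Answer: defect(P2) = (13/12)*pi


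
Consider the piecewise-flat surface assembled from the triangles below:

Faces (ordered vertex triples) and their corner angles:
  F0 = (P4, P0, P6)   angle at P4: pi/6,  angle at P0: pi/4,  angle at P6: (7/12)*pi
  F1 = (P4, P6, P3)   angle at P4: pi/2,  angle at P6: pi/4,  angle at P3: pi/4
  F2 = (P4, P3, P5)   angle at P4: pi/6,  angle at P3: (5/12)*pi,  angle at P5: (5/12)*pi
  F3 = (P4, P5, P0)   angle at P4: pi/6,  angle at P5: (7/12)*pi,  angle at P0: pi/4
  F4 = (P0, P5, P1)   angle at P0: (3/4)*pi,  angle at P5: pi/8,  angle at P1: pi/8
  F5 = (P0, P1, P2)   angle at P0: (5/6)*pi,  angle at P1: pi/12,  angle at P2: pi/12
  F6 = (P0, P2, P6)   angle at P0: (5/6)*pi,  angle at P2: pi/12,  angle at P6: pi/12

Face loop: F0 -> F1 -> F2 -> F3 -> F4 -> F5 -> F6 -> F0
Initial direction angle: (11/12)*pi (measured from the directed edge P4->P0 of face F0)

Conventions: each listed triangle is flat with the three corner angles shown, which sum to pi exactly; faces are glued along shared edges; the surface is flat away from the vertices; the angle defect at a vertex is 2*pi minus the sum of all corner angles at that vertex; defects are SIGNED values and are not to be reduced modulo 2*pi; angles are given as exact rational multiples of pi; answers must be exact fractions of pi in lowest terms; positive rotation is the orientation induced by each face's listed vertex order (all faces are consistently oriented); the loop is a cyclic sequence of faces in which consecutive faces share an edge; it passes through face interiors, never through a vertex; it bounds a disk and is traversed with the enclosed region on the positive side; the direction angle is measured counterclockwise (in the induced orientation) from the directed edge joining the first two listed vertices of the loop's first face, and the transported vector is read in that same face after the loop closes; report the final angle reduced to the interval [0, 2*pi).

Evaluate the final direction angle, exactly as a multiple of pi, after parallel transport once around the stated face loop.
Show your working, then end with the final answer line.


enclosed vertex P0: corner angles sum to (35/12)*pi, defect = 2*pi - (35/12)*pi = (-11/12)*pi
enclosed vertex P4: corner angles sum to pi, defect = 2*pi - pi = pi
the rotation equals the total enclosed defect, so the final angle is initial + defects (mod 2*pi)
final angle = (11/12)*pi + pi/12 = pi (mod 2*pi)

Answer: final direction angle = pi


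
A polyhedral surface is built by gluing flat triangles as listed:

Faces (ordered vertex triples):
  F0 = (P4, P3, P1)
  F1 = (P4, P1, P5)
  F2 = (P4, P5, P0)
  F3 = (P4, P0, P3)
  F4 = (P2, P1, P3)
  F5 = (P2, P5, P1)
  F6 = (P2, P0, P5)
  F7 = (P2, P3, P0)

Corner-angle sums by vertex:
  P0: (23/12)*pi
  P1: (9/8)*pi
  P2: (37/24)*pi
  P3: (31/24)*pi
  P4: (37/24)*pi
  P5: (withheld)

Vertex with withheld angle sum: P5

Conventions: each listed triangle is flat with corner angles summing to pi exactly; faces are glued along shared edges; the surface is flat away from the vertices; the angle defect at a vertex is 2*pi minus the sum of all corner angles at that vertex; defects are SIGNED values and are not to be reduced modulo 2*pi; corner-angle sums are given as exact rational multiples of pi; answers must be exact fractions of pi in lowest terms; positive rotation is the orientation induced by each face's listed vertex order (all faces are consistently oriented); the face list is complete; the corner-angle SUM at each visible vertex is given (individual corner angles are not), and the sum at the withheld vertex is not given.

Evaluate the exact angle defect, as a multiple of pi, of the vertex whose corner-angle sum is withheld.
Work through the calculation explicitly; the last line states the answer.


V = 6, E = 12, F = 8; chi = V - E + F = 2
Gauss-Bonnet: total defect = 2*pi*chi = 4*pi; visible defects sum to (31/12)*pi

Answer: defect(P5) = (17/12)*pi


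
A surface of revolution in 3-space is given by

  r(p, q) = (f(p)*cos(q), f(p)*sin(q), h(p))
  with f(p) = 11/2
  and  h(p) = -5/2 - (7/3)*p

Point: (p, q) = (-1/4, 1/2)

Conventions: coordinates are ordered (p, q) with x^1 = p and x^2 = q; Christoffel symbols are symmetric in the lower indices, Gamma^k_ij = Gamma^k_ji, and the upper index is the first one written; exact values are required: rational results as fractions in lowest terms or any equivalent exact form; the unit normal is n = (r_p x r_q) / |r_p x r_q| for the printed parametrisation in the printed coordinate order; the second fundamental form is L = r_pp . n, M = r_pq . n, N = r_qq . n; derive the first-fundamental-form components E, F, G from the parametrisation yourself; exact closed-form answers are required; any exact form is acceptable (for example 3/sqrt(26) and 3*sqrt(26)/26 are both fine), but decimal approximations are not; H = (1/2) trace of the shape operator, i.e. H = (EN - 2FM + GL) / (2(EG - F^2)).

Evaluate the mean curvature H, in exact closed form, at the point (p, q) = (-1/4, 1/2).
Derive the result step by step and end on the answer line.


f = 11/2, f' = 0, f'' = 0, h' = -7/3, h'' = 0
E = 49/9, F = 0, G = 121/4; answer radicand W^2 = 49/9
unnormalised second-form numerators: l = 0, m = 0, n = -77/6; L = l/sqrt(49/9), and similarly M = m/sqrt(W^2), N = n/sqrt(W^2)
H = (E*n - 2*F*m + G*l) / (2*(EG - F^2)*sqrt(W^2)); E*n - 2*F*m + G*l = -3773/54, EG - F^2 = 5929/36, so H = (-7/33)/sqrt(49/9)

Answer: H = -1/11


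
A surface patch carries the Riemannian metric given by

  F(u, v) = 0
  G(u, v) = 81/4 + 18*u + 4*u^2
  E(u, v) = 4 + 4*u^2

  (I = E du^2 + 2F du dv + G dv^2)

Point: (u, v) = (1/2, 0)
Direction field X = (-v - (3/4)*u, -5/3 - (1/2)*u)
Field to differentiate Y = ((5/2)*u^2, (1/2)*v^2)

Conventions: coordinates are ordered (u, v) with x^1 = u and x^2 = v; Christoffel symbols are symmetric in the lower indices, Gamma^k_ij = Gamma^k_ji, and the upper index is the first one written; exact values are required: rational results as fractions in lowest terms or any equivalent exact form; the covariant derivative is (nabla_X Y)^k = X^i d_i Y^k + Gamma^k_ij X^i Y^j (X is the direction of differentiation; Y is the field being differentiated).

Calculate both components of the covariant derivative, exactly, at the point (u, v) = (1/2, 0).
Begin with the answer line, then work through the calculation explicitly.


Answer: (nabla_X Y)^u = -33/32, (nabla_X Y)^v = -115/264

E = 5, F = 0, G = 121/4 at the point
E_u = 4, E_v = 0, F_u = 0, F_v = 0, G_u = 22, G_v = 0
EG - F^2 = 605/4;  g^inv = (4/605) * [[121/4, 0], [0, 5]]
first-kind symbols [ij,l] = (1/2)(d_i g_jl + d_j g_il - d_l g_ij): [uu,u] = E_u/2 = 2, [uu,v] = F_u - E_v/2 = 0, [uv,u] = E_v/2 = 0, [uv,v] = G_u/2 = 11, [vv,u] = F_v - G_u/2 = -11, [vv,v] = G_v/2 = 0
Gamma^u_ij = (G*[ij,u] - F*[ij,v])/(EG - F^2), Gamma^v_ij = (E*[ij,v] - F*[ij,u])/(EG - F^2)
Gamma_uuu = 2/5, Gamma_uuv = 0, Gamma_uvv = -11/5, Gamma_vuu = 0, Gamma_vuv = 4/11, Gamma_vvv = 0
X = (-3/8, -23/12), Y = (5/8, 0) at the point


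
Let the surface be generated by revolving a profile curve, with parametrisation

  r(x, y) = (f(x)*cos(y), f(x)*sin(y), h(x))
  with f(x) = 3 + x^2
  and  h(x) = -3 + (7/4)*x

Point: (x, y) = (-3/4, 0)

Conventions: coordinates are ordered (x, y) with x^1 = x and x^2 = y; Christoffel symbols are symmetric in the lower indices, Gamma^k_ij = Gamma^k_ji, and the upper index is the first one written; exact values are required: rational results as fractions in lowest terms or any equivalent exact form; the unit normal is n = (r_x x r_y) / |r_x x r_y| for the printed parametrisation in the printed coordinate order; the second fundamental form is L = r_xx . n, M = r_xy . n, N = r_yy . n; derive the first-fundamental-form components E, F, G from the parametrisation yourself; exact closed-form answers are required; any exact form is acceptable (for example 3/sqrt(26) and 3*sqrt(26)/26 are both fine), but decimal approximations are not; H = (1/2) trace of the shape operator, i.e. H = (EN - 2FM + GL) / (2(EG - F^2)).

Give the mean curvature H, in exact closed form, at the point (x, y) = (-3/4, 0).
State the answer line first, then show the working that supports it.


Answer: H = -1624*sqrt(85)/411825

f = 57/16, f' = -3/2, f'' = 2, h' = 7/4, h'' = 0
E = 85/16, F = 0, G = 3249/256; answer radicand W^2 = 85/16
unnormalised second-form numerators: l = -7/2, m = 0, n = 399/64; L = l/sqrt(85/16), and similarly M = m/sqrt(W^2), N = n/sqrt(W^2)
H = (E*n - 2*F*m + G*l) / (2*(EG - F^2)*sqrt(W^2)); E*n - 2*F*m + G*l = -11571/1024, EG - F^2 = 276165/4096, so H = (-406/4845)/sqrt(85/16)


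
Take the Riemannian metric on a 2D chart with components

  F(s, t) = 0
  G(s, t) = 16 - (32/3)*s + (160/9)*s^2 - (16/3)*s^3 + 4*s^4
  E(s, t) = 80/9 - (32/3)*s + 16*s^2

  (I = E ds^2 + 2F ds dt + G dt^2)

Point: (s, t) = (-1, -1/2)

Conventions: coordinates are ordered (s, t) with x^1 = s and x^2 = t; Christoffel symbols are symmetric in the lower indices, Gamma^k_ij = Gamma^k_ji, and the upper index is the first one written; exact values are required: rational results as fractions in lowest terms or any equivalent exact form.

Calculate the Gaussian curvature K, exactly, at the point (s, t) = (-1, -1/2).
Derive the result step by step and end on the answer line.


E = 320/9, F = 0, G = 484/9, EG - F^2 = 154880/81 at the point
E_s = -128/3, E_t = 0, F_s = 0, F_t = 0, G_s = -704/9, G_t = 0
E_tt = 0, F_st = 0, G_ss = 1040/9
Using the Brioschi determinant formula for K from the metric derivatives:
M1 = [[-E_tt/2 + F_st - G_ss/2, E_s/2, F_s - E_t/2], [F_t - G_s/2, E, F], [G_t/2, F, G]] = [[-520/9, -64/3, 0], [352/9, 320/9, 0], [0, 0, 484/9]]; det M1 = -47826944/729
M2 = [[0, E_t/2, G_s/2], [E_t/2, E, F], [G_s/2, F, G]] = [[0, 0, -352/9], [0, 320/9, 0], [-352/9, 0, 484/9]]; det M2 = -39649280/729
det M1 - det M2 = -2725888/243; K = -2725888/243 / (154880/81)^2 = -27/8800

Answer: K = -27/8800


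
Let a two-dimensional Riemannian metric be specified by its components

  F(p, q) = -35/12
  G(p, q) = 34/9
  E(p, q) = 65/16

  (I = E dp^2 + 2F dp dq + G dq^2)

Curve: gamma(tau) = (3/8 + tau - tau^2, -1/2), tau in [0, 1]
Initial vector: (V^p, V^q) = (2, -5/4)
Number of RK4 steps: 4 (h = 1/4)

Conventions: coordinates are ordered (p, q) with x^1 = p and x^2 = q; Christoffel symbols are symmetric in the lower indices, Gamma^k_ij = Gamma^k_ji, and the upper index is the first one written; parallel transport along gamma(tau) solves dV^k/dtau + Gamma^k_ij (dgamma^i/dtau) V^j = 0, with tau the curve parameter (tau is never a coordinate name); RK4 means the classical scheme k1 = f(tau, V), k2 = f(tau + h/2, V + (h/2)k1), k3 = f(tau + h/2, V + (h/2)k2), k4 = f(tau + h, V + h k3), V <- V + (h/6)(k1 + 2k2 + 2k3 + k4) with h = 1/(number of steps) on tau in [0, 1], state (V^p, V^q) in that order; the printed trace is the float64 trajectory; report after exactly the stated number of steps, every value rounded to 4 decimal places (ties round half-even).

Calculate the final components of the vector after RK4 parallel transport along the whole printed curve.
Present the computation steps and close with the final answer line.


gamma'(tau) = (1 - 2*tau, 0); f(tau, V)^k = -Gamma^k_ij(gamma(tau)) gamma'^i(tau) V^j; h = 1/4; intermediate values shown to 6 dp
curve data and Christoffel symbols at the stage parameters:
  tau = 0.000000: gamma = (0.375000, -0.500000), gamma' = (1.000000, 0.000000); Gamma_ppp = 0.000000, Gamma_ppq = 0.000000, Gamma_pqq = 0.000000, Gamma_qpp = 0.000000, Gamma_qpq = 0.000000, Gamma_qqq = 0.000000
  tau = 0.125000: gamma = (0.484375, -0.500000), gamma' = (0.750000, 0.000000); Gamma_ppp = 0.000000, Gamma_ppq = 0.000000, Gamma_pqq = 0.000000, Gamma_qpp = 0.000000, Gamma_qpq = 0.000000, Gamma_qqq = 0.000000
  tau = 0.250000: gamma = (0.562500, -0.500000), gamma' = (0.500000, 0.000000); Gamma_ppp = 0.000000, Gamma_ppq = 0.000000, Gamma_pqq = 0.000000, Gamma_qpp = 0.000000, Gamma_qpq = 0.000000, Gamma_qqq = 0.000000
  tau = 0.375000: gamma = (0.609375, -0.500000), gamma' = (0.250000, 0.000000); Gamma_ppp = 0.000000, Gamma_ppq = 0.000000, Gamma_pqq = 0.000000, Gamma_qpp = 0.000000, Gamma_qpq = 0.000000, Gamma_qqq = 0.000000
  tau = 0.500000: gamma = (0.625000, -0.500000), gamma' = (0.000000, 0.000000); Gamma_ppp = 0.000000, Gamma_ppq = 0.000000, Gamma_pqq = 0.000000, Gamma_qpp = 0.000000, Gamma_qpq = 0.000000, Gamma_qqq = 0.000000
  tau = 0.625000: gamma = (0.609375, -0.500000), gamma' = (-0.250000, 0.000000); Gamma_ppp = 0.000000, Gamma_ppq = 0.000000, Gamma_pqq = 0.000000, Gamma_qpp = 0.000000, Gamma_qpq = 0.000000, Gamma_qqq = 0.000000
  tau = 0.750000: gamma = (0.562500, -0.500000), gamma' = (-0.500000, 0.000000); Gamma_ppp = 0.000000, Gamma_ppq = 0.000000, Gamma_pqq = 0.000000, Gamma_qpp = 0.000000, Gamma_qpq = 0.000000, Gamma_qqq = 0.000000
  tau = 0.875000: gamma = (0.484375, -0.500000), gamma' = (-0.750000, 0.000000); Gamma_ppp = 0.000000, Gamma_ppq = 0.000000, Gamma_pqq = 0.000000, Gamma_qpp = 0.000000, Gamma_qpq = 0.000000, Gamma_qqq = 0.000000
  tau = 1.000000: gamma = (0.375000, -0.500000), gamma' = (-1.000000, 0.000000); Gamma_ppp = 0.000000, Gamma_ppq = 0.000000, Gamma_pqq = 0.000000, Gamma_qpp = 0.000000, Gamma_qpq = 0.000000, Gamma_qqq = 0.000000
step 0: V^p = 2.0000, V^q = -1.2500
step 1: k1 = (0.000000, 0.000000), k2 = (0.000000, 0.000000), k3 = (0.000000, 0.000000), k4 = (0.000000, 0.000000); V <- V + (h/6)(k1 + 2k2 + 2k3 + k4): V^p = 2.0000, V^q = -1.2500
step 2: k1 = (0.000000, 0.000000), k2 = (0.000000, 0.000000), k3 = (0.000000, 0.000000), k4 = (0.000000, 0.000000); V <- V + (h/6)(k1 + 2k2 + 2k3 + k4): V^p = 2.0000, V^q = -1.2500
step 3: k1 = (0.000000, 0.000000), k2 = (0.000000, 0.000000), k3 = (0.000000, 0.000000), k4 = (0.000000, 0.000000); V <- V + (h/6)(k1 + 2k2 + 2k3 + k4): V^p = 2.0000, V^q = -1.2500
step 4: k1 = (0.000000, 0.000000), k2 = (0.000000, 0.000000), k3 = (0.000000, 0.000000), k4 = (0.000000, 0.000000); V <- V + (h/6)(k1 + 2k2 + 2k3 + k4): V^p = 2.0000, V^q = -1.2500

Answer: V^p = 2.0000, V^q = -1.2500


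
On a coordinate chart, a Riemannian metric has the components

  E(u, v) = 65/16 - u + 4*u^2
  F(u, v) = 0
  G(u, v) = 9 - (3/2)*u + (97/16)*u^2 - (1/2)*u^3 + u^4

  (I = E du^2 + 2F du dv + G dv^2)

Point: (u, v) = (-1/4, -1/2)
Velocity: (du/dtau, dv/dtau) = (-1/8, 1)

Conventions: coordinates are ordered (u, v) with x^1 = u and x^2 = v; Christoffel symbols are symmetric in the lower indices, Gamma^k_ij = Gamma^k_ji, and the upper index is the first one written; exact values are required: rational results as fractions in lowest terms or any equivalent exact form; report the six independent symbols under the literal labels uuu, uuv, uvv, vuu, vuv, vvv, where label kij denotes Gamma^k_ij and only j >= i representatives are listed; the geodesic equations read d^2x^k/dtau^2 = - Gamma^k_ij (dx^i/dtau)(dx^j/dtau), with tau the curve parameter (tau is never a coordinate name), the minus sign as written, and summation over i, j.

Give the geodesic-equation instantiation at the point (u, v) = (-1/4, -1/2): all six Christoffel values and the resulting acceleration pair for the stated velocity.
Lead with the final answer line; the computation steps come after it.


Answer: Gamma_uuu = -24/73, Gamma_uuv = 0, Gamma_uvv = 75/146, Gamma_vuu = 0, Gamma_vuv = -6/25, Gamma_vvv = 0; accelerations (d^2u/dtau^2, d^2v/dtau^2) = (-297/584, -3/50)

E = 73/16, F = 0, G = 625/64 at the point
E_u = -3, E_v = 0, F_u = 0, F_v = 0, G_u = -75/16, G_v = 0
EG - F^2 = 45625/1024;  g^inv = (1024/45625) * [[625/64, 0], [0, 73/16]]
first-kind symbols [ij,l] = (1/2)(d_i g_jl + d_j g_il - d_l g_ij): [uu,u] = E_u/2 = -3/2, [uu,v] = F_u - E_v/2 = 0, [uv,u] = E_v/2 = 0, [uv,v] = G_u/2 = -75/32, [vv,u] = F_v - G_u/2 = 75/32, [vv,v] = G_v/2 = 0
Gamma^u_ij = (G*[ij,u] - F*[ij,v])/(EG - F^2), Gamma^v_ij = (E*[ij,v] - F*[ij,u])/(EG - F^2)
Gamma_uuu = -24/73, Gamma_uuv = 0, Gamma_uvv = 75/146, Gamma_vuu = 0, Gamma_vuv = -6/25, Gamma_vvv = 0
d^2u/dtau^2 = -(Gamma_uuu*(-1/8)^2 + 2*Gamma_uuv*(-1/8)*(1) + Gamma_uvv*(1)^2) = -297/584
d^2v/dtau^2 = -(Gamma_vuu*(-1/8)^2 + 2*Gamma_vuv*(-1/8)*(1) + Gamma_vvv*(1)^2) = -3/50


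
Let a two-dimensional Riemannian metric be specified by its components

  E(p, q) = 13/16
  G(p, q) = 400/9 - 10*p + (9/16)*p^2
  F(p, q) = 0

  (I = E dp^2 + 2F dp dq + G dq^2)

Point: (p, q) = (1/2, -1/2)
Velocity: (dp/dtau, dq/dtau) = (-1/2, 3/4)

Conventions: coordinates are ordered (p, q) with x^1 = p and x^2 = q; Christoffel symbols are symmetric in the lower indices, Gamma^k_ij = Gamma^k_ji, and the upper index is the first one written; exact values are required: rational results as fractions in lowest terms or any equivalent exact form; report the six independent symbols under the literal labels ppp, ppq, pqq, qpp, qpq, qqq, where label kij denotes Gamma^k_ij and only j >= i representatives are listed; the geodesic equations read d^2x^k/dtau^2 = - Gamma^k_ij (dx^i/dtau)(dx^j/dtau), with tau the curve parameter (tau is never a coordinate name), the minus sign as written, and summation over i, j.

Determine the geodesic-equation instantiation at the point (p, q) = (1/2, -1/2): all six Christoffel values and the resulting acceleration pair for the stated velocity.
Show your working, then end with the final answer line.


E = 13/16, F = 0, G = 22801/576 at the point
E_p = 0, E_q = 0, F_p = 0, F_q = 0, G_p = -151/16, G_q = 0
EG - F^2 = 296413/9216;  g^inv = (9216/296413) * [[22801/576, 0], [0, 13/16]]
first-kind symbols [ij,l] = (1/2)(d_i g_jl + d_j g_il - d_l g_ij): [pp,p] = E_p/2 = 0, [pp,q] = F_p - E_q/2 = 0, [pq,p] = E_q/2 = 0, [pq,q] = G_p/2 = -151/32, [qq,p] = F_q - G_p/2 = 151/32, [qq,q] = G_q/2 = 0
Gamma^p_ij = (G*[ij,p] - F*[ij,q])/(EG - F^2), Gamma^q_ij = (E*[ij,q] - F*[ij,p])/(EG - F^2)
Gamma_ppp = 0, Gamma_ppq = 0, Gamma_pqq = 151/26, Gamma_qpp = 0, Gamma_qpq = -18/151, Gamma_qqq = 0
d^2p/dtau^2 = -(Gamma_ppp*(-1/2)^2 + 2*Gamma_ppq*(-1/2)*(3/4) + Gamma_pqq*(3/4)^2) = -1359/416
d^2q/dtau^2 = -(Gamma_qpp*(-1/2)^2 + 2*Gamma_qpq*(-1/2)*(3/4) + Gamma_qqq*(3/4)^2) = -27/302

Answer: Gamma_ppp = 0, Gamma_ppq = 0, Gamma_pqq = 151/26, Gamma_qpp = 0, Gamma_qpq = -18/151, Gamma_qqq = 0; accelerations (d^2p/dtau^2, d^2q/dtau^2) = (-1359/416, -27/302)


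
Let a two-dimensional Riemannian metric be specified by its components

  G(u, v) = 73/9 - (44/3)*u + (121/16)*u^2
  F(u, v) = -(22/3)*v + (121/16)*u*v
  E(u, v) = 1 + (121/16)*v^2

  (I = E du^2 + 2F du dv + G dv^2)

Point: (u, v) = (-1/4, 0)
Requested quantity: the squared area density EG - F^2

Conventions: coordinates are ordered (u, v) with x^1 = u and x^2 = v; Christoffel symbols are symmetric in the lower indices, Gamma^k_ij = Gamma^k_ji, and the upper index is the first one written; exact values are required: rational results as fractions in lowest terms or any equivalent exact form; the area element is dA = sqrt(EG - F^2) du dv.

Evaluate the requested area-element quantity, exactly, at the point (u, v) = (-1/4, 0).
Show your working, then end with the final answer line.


E = 1, F = 0, G = 28225/2304; EG - F^2 = 28225/2304

Answer: EG - F^2 = 28225/2304


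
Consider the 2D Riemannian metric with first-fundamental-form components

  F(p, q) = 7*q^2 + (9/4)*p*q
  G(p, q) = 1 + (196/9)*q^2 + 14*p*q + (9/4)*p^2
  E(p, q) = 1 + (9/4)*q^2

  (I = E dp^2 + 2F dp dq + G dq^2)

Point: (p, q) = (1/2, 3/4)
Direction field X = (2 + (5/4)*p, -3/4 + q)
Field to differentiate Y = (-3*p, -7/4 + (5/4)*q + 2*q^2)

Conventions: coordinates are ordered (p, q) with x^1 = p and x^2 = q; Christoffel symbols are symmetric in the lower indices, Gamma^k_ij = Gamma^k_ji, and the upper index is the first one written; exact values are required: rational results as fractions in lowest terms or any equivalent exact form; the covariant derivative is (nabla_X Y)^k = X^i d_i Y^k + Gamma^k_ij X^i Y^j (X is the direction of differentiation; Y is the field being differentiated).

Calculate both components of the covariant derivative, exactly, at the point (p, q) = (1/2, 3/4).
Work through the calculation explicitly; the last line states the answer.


E = 145/64, F = 153/32, G = 305/16 at the point
E_p = 0, E_q = 27/8, F_p = 27/16, F_q = 93/8, G_p = 51/4, G_q = 119/3
EG - F^2 = 1301/64;  g^inv = (64/1301) * [[305/16, -153/32], [-153/32, 145/64]]
first-kind symbols [ij,l] = (1/2)(d_i g_jl + d_j g_il - d_l g_ij): [pp,p] = E_p/2 = 0, [pp,q] = F_p - E_q/2 = 0, [pq,p] = E_q/2 = 27/16, [pq,q] = G_p/2 = 51/8, [qq,p] = F_q - G_p/2 = 21/4, [qq,q] = G_q/2 = 119/6
Gamma^p_ij = (G*[ij,p] - F*[ij,q])/(EG - F^2), Gamma^q_ij = (E*[ij,q] - F*[ij,p])/(EG - F^2)
Gamma_ppp = 0, Gamma_ppq = 108/1301, Gamma_pqq = 336/1301, Gamma_qpp = 0, Gamma_qpq = 408/1301, Gamma_qqq = 3808/3903
X = (21/8, 0), Y = (-3/2, 5/16) at the point

Answer: (nabla_X Y)^p = -325017/41632, (nabla_X Y)^q = 5355/20816


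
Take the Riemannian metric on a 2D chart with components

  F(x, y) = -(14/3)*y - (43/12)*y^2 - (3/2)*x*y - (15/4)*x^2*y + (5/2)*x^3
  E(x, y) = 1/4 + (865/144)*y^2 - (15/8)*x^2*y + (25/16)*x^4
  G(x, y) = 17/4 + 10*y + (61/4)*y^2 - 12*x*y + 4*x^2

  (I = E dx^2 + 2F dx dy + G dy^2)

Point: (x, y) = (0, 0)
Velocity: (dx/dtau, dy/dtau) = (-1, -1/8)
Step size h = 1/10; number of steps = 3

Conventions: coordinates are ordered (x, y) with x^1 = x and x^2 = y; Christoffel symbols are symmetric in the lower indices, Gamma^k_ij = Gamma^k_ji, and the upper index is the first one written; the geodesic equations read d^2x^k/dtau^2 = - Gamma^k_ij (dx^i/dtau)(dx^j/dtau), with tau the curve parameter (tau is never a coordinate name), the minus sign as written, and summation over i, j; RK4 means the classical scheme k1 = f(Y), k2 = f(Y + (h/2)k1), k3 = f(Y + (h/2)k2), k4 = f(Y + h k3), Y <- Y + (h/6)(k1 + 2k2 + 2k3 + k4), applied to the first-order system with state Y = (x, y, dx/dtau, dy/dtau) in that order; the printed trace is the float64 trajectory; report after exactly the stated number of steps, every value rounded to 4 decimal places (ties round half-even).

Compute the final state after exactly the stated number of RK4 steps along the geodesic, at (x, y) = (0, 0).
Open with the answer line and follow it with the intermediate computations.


Answer: x = -0.2815, y = -0.0398, dx/dtau = -0.8474, dy/dtau = -0.1479

f(Y) = (dx/dtau, dy/dtau, -Gamma^x_ij Y'^i Y'^j, -Gamma^y_ij Y'^i Y'^j) with the Gammas evaluated at the stage position; h = 0.100000; intermediate values shown to 6 dp
step 0: x = 0.0000, y = 0.0000, dx/dtau = -1.0000, dy/dtau = -0.1250
step 1:
  k1: at (x, y) = (0.000000, 0.000000), (dx/dtau, dy/dtau) = (-1.000000, -0.125000); Gamma_xxx = 0.000000, Gamma_xxy = 0.000000, Gamma_xyy = -18.666667, Gamma_yxx = 0.000000, Gamma_yxy = 0.000000, Gamma_yyy = 1.176471; k1 = (-1.000000, -0.125000, 0.291667, -0.018382)
  k2: at (x, y) = (-0.050000, -0.006250), (dx/dtau, dy/dtau) = (-0.985417, -0.125919); Gamma_xxx = -0.005677, Gamma_xxy = -0.155111, Gamma_xyy = -17.709629, Gamma_yxx = 0.015695, Gamma_yxy = -0.037696, Gamma_yyy = 1.360389; k2 = (-0.985417, -0.125919, 0.324803, -0.027455)
  k3: at (x, y) = (-0.049271, -0.006296), (dx/dtau, dy/dtau) = (-0.983760, -0.126373); Gamma_xxx = -0.005600, Gamma_xxy = -0.155995, Gamma_xyy = -17.725444, Gamma_yxx = 0.015638, Gamma_yxy = -0.036927, Gamma_yyy = 1.360480; k3 = (-0.983760, -0.126373, 0.327283, -0.027680)
  k4: at (x, y) = (-0.098376, -0.012637), (dx/dtau, dy/dtau) = (-0.967272, -0.127768); Gamma_xxx = -0.029953, Gamma_xxy = -0.322419, Gamma_xyy = -16.831247, Gamma_yxx = 0.040685, Gamma_yxy = -0.072309, Gamma_yyy = 1.522169; k4 = (-0.967272, -0.127768, 0.382482, -0.045041)
  Y <- Y + (h/6)(k1 + 2k2 + 2k3 + k4): x = -0.0984, y = -0.0126, dx/dtau = -0.9670, dy/dtau = -0.1279
step 2:
  k1: at (x, y) = (-0.098427, -0.012623), (dx/dtau, dy/dtau) = (-0.967028, -0.127895); Gamma_xxx = -0.029953, Gamma_xxy = -0.322110, Gamma_xyy = -16.830002, Gamma_yxx = 0.040678, Gamma_yxy = -0.072386, Gamma_yyy = 1.521926; k1 = (-0.967028, -0.127895, 0.382976, -0.045029)
  k2: at (x, y) = (-0.146778, -0.019017), (dx/dtau, dy/dtau) = (-0.947879, -0.130146); Gamma_xxx = -0.082404, Gamma_xxy = -0.497961, Gamma_xyy = -15.947275, Gamma_yxx = 0.075264, Gamma_yxy = -0.105565, Gamma_yyy = 1.655389; k2 = (-0.947879, -0.130146, 0.467014, -0.069616)
  k3: at (x, y) = (-0.145821, -0.019130), (dx/dtau, dy/dtau) = (-0.943677, -0.131376); Gamma_xxx = -0.081727, Gamma_xxy = -0.499667, Gamma_xyy = -15.968162, Gamma_yxx = 0.074938, Gamma_yxy = -0.104414, Gamma_yyy = 1.657377; k3 = (-0.943677, -0.131376, 0.472278, -0.069450)
  k4: at (x, y) = (-0.192795, -0.025760), (dx/dtau, dy/dtau) = (-0.919800, -0.134840); Gamma_xxx = -0.167139, Gamma_xxy = -0.684864, Gamma_xyy = -15.061325, Gamma_yxx = 0.118733, Gamma_yxy = -0.134624, Gamma_yyy = 1.762328; k4 = (-0.919800, -0.134840, 0.585129, -0.099100)
  Y <- Y + (h/6)(k1 + 2k2 + 2k3 + k4): x = -0.1929, y = -0.0257, dx/dtau = -0.9196, dy/dtau = -0.1349
step 3:
  k1: at (x, y) = (-0.192926, -0.025719), (dx/dtau, dy/dtau) = (-0.919583, -0.134933); Gamma_xxx = -0.167193, Gamma_xxy = -0.684137, Gamma_xyy = -15.058106, Gamma_yxx = 0.118744, Gamma_yxy = -0.134845, Gamma_yyy = 1.761531; k1 = (-0.919583, -0.134933, 0.585322, -0.099022)
  k2: at (x, y) = (-0.238905, -0.032465), (dx/dtau, dy/dtau) = (-0.890317, -0.139884); Gamma_xxx = -0.286216, Gamma_xxy = -0.871018, Gamma_xyy = -14.075507, Gamma_yxx = 0.171294, Gamma_yxy = -0.163352, Gamma_yyy = 1.832858; k2 = (-0.890317, -0.139884, 0.719250, -0.130955)
  k3: at (x, y) = (-0.237442, -0.032713), (dx/dtau, dy/dtau) = (-0.883621, -0.141480); Gamma_xxx = -0.284180, Gamma_xxy = -0.874127, Gamma_xyy = -14.111275, Gamma_yxx = 0.170564, Gamma_yxy = -0.161314, Gamma_yyy = 1.838841; k3 = (-0.883621, -0.141480, 0.722903, -0.129648)
  k4: at (x, y) = (-0.281288, -0.039867), (dx/dtau, dy/dtau) = (-0.847293, -0.147897); Gamma_xxx = -0.429220, Gamma_xxy = -1.058166, Gamma_xyy = -13.062264, Gamma_yxx = 0.230230, Gamma_yxy = -0.187128, Gamma_yyy = 1.883808; k4 = (-0.847293, -0.147897, 0.859061, -0.159590)
  Y <- Y + (h/6)(k1 + 2k2 + 2k3 + k4): x = -0.2815, y = -0.0398, dx/dtau = -0.8474, dy/dtau = -0.1479


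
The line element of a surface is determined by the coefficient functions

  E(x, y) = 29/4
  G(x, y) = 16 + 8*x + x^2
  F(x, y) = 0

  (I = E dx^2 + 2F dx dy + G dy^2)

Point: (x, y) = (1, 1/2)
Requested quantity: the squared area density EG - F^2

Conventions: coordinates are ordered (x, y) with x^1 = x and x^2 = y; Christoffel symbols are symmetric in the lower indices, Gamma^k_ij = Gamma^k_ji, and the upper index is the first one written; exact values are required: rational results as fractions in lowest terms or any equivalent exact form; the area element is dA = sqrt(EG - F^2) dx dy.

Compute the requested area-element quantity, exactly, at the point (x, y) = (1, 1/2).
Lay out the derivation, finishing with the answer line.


E = 29/4, F = 0, G = 25; EG - F^2 = 725/4

Answer: EG - F^2 = 725/4


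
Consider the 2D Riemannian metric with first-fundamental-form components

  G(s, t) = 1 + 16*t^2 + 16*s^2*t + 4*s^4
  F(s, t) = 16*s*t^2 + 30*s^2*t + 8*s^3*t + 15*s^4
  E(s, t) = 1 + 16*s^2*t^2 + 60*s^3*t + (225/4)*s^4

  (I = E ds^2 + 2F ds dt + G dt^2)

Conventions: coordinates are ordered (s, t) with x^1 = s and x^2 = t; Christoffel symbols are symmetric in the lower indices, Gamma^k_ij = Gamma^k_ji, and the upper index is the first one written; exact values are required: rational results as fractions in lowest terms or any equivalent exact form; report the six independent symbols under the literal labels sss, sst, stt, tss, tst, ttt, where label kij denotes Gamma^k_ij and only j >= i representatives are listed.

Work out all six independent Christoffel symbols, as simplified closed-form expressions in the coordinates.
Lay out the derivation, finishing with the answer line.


E = 1 + 16*s^2*t^2 + 60*s^3*t + (225/4)*s^4; F = 16*s*t^2 + 30*s^2*t + 8*s^3*t + 15*s^4; G = 1 + 16*t^2 + 16*s^2*t + 4*s^4
Gamma^k_ij = (1/2) g^{kl} (d_i g_jl + d_j g_il - d_l g_ij), with g^inv = (1/(EG-F^2)) [[G, -F], [-F, E]]
first partials: E_s = 32*s*t^2 + 180*s^2*t + 225*s^3, E_t = 32*s^2*t + 60*s^3, F_s = 16*t^2 + 60*s*t + 24*s^2*t + 60*s^3, F_t = 32*s*t + 30*s^2 + 8*s^3, G_s = 32*s*t + 16*s^3, G_t = 32*t + 16*s^2
D = EG - F^2 = 1 + 16*t^2 + 16*s^2*t + 16*s^2*t^2 + 60*s^3*t + (241/4)*s^4
expanded: Gamma^s_ss = (G E_s - 2F F_s + F E_t)/(2D), Gamma^s_st = (G E_t - F G_s)/(2D), Gamma^s_tt = (2G F_t - G G_s - F G_t)/(2D), Gamma^t_ss = (2E F_s - E E_t - F E_s)/(2D), Gamma^t_st = (E G_s - F E_t)/(2D), Gamma^t_tt = (E G_t - 2F F_t + F G_s)/(2D); substitute and cancel common factors

Answer: Gamma_sss = (450*s^3 + 360*s^2*t + 64*s*t^2)/(241*s^4 + 240*s^3*t + 64*s^2*t^2 + 64*s^2*t + 64*t^2 + 4), Gamma_sst = (120*s^3 + 64*s^2*t)/(241*s^4 + 240*s^3*t + 64*s^2*t^2 + 64*s^2*t + 64*t^2 + 4), Gamma_stt = (120*s^2 + 64*s*t)/(241*s^4 + 240*s^3*t + 64*s^2*t^2 + 64*s^2*t + 64*t^2 + 4), Gamma_tss = (120*s^3 + 32*s^2*t + 240*s*t + 64*t^2)/(241*s^4 + 240*s^3*t + 64*s^2*t^2 + 64*s^2*t + 64*t^2 + 4), Gamma_tst = (32*s^3 + 64*s*t)/(241*s^4 + 240*s^3*t + 64*s^2*t^2 + 64*s^2*t + 64*t^2 + 4), Gamma_ttt = (32*s^2 + 64*t)/(241*s^4 + 240*s^3*t + 64*s^2*t^2 + 64*s^2*t + 64*t^2 + 4)


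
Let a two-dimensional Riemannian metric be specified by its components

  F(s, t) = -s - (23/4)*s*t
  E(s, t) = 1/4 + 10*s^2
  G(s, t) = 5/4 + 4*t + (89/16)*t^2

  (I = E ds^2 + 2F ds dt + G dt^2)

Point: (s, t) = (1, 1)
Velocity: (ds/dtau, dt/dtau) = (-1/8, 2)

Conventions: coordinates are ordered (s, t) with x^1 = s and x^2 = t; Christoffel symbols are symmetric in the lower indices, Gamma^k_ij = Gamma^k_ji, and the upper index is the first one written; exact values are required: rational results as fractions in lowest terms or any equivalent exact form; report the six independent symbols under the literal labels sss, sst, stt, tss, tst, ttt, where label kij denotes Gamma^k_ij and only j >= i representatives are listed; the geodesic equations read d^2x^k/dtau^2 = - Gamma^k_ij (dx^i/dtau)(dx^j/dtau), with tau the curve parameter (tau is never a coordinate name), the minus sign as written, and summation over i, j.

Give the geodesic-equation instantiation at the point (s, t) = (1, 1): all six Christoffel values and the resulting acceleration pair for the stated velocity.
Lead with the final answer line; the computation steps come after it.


Answer: Gamma_sss = 4004/4177, Gamma_sst = 0, Gamma_stt = -712/4177, Gamma_tss = -108/4177, Gamma_tst = 0, Gamma_ttt = 2477/4177; accelerations (d^2s/dtau^2, d^2t/dtau^2) = (44567/66832, -158501/66832)

E = 41/4, F = -27/4, G = 173/16 at the point
E_s = 20, E_t = 0, F_s = -27/4, F_t = -23/4, G_s = 0, G_t = 121/8
EG - F^2 = 4177/64;  g^inv = (64/4177) * [[173/16, 27/4], [27/4, 41/4]]
first-kind symbols [ij,l] = (1/2)(d_i g_jl + d_j g_il - d_l g_ij): [ss,s] = E_s/2 = 10, [ss,t] = F_s - E_t/2 = -27/4, [st,s] = E_t/2 = 0, [st,t] = G_s/2 = 0, [tt,s] = F_t - G_s/2 = -23/4, [tt,t] = G_t/2 = 121/16
Gamma^s_ij = (G*[ij,s] - F*[ij,t])/(EG - F^2), Gamma^t_ij = (E*[ij,t] - F*[ij,s])/(EG - F^2)
Gamma_sss = 4004/4177, Gamma_sst = 0, Gamma_stt = -712/4177, Gamma_tss = -108/4177, Gamma_tst = 0, Gamma_ttt = 2477/4177
d^2s/dtau^2 = -(Gamma_sss*(-1/8)^2 + 2*Gamma_sst*(-1/8)*(2) + Gamma_stt*(2)^2) = 44567/66832
d^2t/dtau^2 = -(Gamma_tss*(-1/8)^2 + 2*Gamma_tst*(-1/8)*(2) + Gamma_ttt*(2)^2) = -158501/66832


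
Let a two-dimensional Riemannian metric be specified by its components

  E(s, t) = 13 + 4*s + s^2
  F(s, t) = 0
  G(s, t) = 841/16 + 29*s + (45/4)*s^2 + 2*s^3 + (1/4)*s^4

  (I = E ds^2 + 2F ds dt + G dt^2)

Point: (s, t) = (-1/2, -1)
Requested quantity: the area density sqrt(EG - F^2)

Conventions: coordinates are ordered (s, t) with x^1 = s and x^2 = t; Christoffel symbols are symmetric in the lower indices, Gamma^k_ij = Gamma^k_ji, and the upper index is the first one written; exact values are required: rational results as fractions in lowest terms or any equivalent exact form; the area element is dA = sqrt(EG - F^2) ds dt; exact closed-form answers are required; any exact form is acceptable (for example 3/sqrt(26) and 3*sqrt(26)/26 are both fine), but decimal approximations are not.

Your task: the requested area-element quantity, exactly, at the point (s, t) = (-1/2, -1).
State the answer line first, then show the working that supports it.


Answer: sqrt(EG - F^2) = 153*sqrt(5)/16

E = 45/4, F = 0, G = 2601/64; EG - F^2 = 117045/256
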